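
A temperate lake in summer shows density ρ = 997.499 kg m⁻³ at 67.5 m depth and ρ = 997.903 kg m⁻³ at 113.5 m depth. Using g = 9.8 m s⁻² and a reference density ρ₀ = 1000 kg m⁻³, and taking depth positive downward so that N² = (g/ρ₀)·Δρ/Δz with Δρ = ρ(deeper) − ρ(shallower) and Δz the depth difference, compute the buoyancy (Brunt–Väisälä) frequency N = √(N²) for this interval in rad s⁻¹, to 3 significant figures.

Δρ = 997.903 − 997.499 = 0.404 kg m⁻³ over Δz = 113.5 − 67.5 = 46 m.
N² = (9.8/1000) × (0.404/46) = 8.6070 × 10⁻⁵ s⁻².
N = √(8.6070 × 10⁻⁵) = 9.2774 × 10⁻³ rad s⁻¹ ≈ 9.28 × 10⁻³ rad s⁻¹.

9.28 × 10⁻³ rad s⁻¹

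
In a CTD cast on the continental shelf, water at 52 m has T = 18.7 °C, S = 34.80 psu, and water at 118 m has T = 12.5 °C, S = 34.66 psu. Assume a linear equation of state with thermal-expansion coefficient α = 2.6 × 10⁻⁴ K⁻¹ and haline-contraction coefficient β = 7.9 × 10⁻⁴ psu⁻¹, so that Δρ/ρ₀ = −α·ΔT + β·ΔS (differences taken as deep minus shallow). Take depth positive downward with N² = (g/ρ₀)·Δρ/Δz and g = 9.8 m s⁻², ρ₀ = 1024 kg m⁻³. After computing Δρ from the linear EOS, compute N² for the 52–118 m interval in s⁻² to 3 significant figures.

ΔT = -6.2 K, ΔS = -0.14 psu (deep − shallow).
Δρ/ρ₀ = −αΔT + βΔS = 1.612 × 10⁻³ − 1.106 × 10⁻⁴ = 1.5014 × 10⁻³, so Δρ ≈ 1.537 kg m⁻³.
N² = (g/ρ₀)·Δρ/Δz = g·(Δρ/ρ₀)/Δz = 9.8 × 1.5014 × 10⁻³ / 66 = 2.2294 × 10⁻⁴ s⁻² ≈ 2.23 × 10⁻⁴ s⁻².

2.23 × 10⁻⁴ s⁻²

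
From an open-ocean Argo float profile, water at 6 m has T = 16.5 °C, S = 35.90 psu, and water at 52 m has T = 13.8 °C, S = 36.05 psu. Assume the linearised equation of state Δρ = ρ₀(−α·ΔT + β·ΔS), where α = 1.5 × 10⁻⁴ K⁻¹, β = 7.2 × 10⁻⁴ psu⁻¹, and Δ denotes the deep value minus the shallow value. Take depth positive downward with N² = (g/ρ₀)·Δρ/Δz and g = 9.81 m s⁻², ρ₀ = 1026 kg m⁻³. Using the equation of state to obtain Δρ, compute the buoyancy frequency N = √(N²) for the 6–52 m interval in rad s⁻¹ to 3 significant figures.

0.0105 rad s⁻¹

ΔT = -2.7 K, ΔS = +0.15 psu (deep − shallow).
Δρ/ρ₀ = −αΔT + βΔS = 4.05 × 10⁻⁴ + 1.08 × 10⁻⁴ = 5.13 × 10⁻⁴, so Δρ ≈ 0.5263 kg m⁻³.
N² = (g/ρ₀)·Δρ/Δz = g·(Δρ/ρ₀)/Δz = 9.81 × 5.13 × 10⁻⁴ / 46 = 1.0940 × 10⁻⁴ s⁻².
N = √(1.0940 × 10⁻⁴) = 0.010459 rad s⁻¹ ≈ 0.0105 rad s⁻¹.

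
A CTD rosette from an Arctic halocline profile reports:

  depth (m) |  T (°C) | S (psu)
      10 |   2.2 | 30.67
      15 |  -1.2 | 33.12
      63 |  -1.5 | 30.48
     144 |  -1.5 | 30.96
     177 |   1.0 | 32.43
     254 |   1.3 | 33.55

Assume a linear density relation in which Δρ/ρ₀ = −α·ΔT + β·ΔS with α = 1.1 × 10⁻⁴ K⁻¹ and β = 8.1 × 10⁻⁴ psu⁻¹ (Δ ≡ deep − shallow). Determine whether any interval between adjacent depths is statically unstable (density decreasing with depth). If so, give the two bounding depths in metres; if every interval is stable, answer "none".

Evaluate Δρ/ρ₀ = −αΔT + βΔS across each adjacent pair:
  10–15 m: −αΔT+βΔS = −(1.1 × 10⁻⁴)(-3.4)+(8.1 × 10⁻⁴)(+2.45) = 2.4 × 10⁻³ → stable
  15–63 m: −αΔT+βΔS = −(1.1 × 10⁻⁴)(-0.3)+(8.1 × 10⁻⁴)(-2.64) = -2.1 × 10⁻³ → UNSTABLE
  63–144 m: −αΔT+βΔS = −(1.1 × 10⁻⁴)(+0.0)+(8.1 × 10⁻⁴)(+0.48) = 3.9 × 10⁻⁴ → stable
  144–177 m: −αΔT+βΔS = −(1.1 × 10⁻⁴)(+2.5)+(8.1 × 10⁻⁴)(+1.47) = 9.2 × 10⁻⁴ → stable
  177–254 m: −αΔT+βΔS = −(1.1 × 10⁻⁴)(+0.3)+(8.1 × 10⁻⁴)(+1.12) = 8.7 × 10⁻⁴ → stable
The 15–63 m interval has Δρ < 0: lighter water underlies denser water.

15–63 m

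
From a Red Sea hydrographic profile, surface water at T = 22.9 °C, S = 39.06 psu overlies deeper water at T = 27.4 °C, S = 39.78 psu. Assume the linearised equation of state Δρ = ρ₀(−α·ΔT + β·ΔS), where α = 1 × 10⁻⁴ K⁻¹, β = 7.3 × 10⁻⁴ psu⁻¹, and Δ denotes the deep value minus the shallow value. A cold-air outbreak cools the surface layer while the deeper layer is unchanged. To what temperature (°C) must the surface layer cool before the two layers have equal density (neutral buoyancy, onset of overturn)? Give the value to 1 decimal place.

Neutral buoyancy requires Δρ = 0, i.e. −α(T_deep − T_surf′) + β(S_deep − S_surf) = 0.
T_surf′ = T_deep − (β/α)·ΔS = 27.4 − (7.3 × 10⁻⁴/1 × 10⁻⁴)·(+0.72) = 22.144 °C.
Cooling required: 22.9 − (22.144) = 0.756 °C.

22.1 °C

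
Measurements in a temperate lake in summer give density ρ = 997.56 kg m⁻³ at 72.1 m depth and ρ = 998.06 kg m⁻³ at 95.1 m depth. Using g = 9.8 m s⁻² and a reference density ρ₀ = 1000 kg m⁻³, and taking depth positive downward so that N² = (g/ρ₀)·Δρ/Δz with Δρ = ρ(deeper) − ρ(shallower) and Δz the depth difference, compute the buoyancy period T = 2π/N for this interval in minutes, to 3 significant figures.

Δρ = 998.06 − 997.56 = 0.50 kg m⁻³ over Δz = 95.1 − 72.1 = 23 m.
N² = (9.8/1000) × (0.50/23) = 2.1304 × 10⁻⁴ s⁻².
N = √(2.1304 × 10⁻⁴) = 0.014596 rad s⁻¹, so T = 2π/N = 430.47 s = 7.1745 min ≈ 7.17 min.

7.17 min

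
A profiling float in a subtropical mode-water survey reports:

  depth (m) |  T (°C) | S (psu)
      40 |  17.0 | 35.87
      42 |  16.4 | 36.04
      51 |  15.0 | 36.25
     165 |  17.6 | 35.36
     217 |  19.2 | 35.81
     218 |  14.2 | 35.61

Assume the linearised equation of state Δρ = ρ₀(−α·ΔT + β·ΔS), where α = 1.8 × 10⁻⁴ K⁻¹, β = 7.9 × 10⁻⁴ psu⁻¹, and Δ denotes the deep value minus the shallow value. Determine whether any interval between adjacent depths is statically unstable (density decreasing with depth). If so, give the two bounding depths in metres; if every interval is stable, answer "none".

51–165 m

Evaluate Δρ/ρ₀ = −αΔT + βΔS across each adjacent pair:
  40–42 m: −αΔT+βΔS = −(1.8 × 10⁻⁴)(-0.6)+(7.9 × 10⁻⁴)(+0.17) = 2.4 × 10⁻⁴ → stable
  42–51 m: −αΔT+βΔS = −(1.8 × 10⁻⁴)(-1.4)+(7.9 × 10⁻⁴)(+0.21) = 4.2 × 10⁻⁴ → stable
  51–165 m: −αΔT+βΔS = −(1.8 × 10⁻⁴)(+2.6)+(7.9 × 10⁻⁴)(-0.89) = -1.2 × 10⁻³ → UNSTABLE
  165–217 m: −αΔT+βΔS = −(1.8 × 10⁻⁴)(+1.6)+(7.9 × 10⁻⁴)(+0.45) = 6.8 × 10⁻⁵ → stable
  217–218 m: −αΔT+βΔS = −(1.8 × 10⁻⁴)(-5.0)+(7.9 × 10⁻⁴)(-0.20) = 7.4 × 10⁻⁴ → stable
The 51–165 m interval has Δρ < 0: lighter water underlies denser water.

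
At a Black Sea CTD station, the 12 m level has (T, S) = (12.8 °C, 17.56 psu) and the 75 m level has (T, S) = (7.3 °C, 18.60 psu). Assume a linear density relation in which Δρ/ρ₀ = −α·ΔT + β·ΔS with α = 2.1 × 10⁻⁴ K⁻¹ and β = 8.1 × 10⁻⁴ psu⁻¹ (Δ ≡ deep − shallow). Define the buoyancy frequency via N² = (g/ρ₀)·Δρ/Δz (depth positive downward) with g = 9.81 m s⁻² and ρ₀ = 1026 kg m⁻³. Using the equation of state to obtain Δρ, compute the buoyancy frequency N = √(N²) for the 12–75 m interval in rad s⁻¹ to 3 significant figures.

ΔT = -5.5 K, ΔS = +1.04 psu (deep − shallow).
Δρ/ρ₀ = −αΔT + βΔS = 1.155 × 10⁻³ + 8.424 × 10⁻⁴ = 1.9974 × 10⁻³, so Δρ ≈ 2.049 kg m⁻³.
N² = (g/ρ₀)·Δρ/Δz = g·(Δρ/ρ₀)/Δz = 9.81 × 1.9974 × 10⁻³ / 63 = 3.1102 × 10⁻⁴ s⁻².
N = √(3.1102 × 10⁻⁴) = 0.017636 rad s⁻¹ ≈ 0.0176 rad s⁻¹.

0.0176 rad s⁻¹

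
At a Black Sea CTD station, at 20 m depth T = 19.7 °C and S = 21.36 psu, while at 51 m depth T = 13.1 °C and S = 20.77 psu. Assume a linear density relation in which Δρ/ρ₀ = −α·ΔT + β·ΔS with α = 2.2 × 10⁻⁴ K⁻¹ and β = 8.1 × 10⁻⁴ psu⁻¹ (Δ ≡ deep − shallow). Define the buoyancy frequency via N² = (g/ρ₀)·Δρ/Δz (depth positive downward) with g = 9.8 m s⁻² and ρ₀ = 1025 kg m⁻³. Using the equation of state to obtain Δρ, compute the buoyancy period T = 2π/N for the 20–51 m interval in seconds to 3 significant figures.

ΔT = -6.6 K, ΔS = -0.59 psu (deep − shallow).
Δρ/ρ₀ = −αΔT + βΔS = 1.452 × 10⁻³ − 4.779 × 10⁻⁴ = 9.741 × 10⁻⁴, so Δρ ≈ 0.9985 kg m⁻³.
N² = (g/ρ₀)·Δρ/Δz = g·(Δρ/ρ₀)/Δz = 9.8 × 9.741 × 10⁻⁴ / 31 = 3.0794 × 10⁻⁴ s⁻².
N = √(3.0794 × 10⁻⁴) = 0.017548 rad s⁻¹ → T = 2π/N = 358.06 s ≈ 358 s.

358 s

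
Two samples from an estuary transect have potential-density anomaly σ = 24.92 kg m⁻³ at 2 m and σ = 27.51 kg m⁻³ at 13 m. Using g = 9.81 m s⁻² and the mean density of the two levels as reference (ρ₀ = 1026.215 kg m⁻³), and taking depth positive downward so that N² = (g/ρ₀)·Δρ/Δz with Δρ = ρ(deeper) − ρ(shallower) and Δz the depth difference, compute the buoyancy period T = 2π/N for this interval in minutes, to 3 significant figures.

Δρ = 1027.51 − 1024.92 = 2.59 kg m⁻³ over Δz = 13 − 2 = 11 m.
N² = (9.81/1026.215) × (2.59/11) = 2.2508 × 10⁻³ s⁻².
N = √(2.2508 × 10⁻³) = 0.047443 rad s⁻¹, so T = 2π/N = 132.44 s = 2.2073 min ≈ 2.21 min.

2.21 min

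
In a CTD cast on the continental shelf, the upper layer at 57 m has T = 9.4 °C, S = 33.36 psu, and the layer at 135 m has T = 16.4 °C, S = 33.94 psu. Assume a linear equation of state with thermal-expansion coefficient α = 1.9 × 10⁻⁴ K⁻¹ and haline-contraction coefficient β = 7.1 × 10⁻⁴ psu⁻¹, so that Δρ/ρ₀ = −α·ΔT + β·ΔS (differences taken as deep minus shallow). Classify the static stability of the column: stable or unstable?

ΔT = 16.4 − 9.4 = +7.0 K and ΔS = 33.94 − 33.36 = +0.58 psu (deep − shallow).
−αΔT = -1.33 × 10⁻³; βΔS = 4.118 × 10⁻⁴; sum Δρ/ρ₀ = -9.182 × 10⁻⁴.
Δρ/ρ₀ < 0, so Δρ < 0: deeper water is lighter → statically unstable; the column would overturn.

unstable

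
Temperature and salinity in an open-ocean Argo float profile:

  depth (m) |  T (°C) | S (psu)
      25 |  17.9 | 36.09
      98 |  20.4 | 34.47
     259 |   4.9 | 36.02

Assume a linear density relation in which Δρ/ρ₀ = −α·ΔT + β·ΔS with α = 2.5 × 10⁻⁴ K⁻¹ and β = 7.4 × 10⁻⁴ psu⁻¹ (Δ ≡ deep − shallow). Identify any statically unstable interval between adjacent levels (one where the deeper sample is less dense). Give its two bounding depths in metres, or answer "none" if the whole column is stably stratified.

Evaluate Δρ/ρ₀ = −αΔT + βΔS across each adjacent pair:
  25–98 m: −αΔT+βΔS = −(2.5 × 10⁻⁴)(+2.5)+(7.4 × 10⁻⁴)(-1.62) = -1.8 × 10⁻³ → UNSTABLE
  98–259 m: −αΔT+βΔS = −(2.5 × 10⁻⁴)(-15.5)+(7.4 × 10⁻⁴)(+1.55) = 5.0 × 10⁻³ → stable
The 25–98 m interval has Δρ < 0: lighter water underlies denser water.

25–98 m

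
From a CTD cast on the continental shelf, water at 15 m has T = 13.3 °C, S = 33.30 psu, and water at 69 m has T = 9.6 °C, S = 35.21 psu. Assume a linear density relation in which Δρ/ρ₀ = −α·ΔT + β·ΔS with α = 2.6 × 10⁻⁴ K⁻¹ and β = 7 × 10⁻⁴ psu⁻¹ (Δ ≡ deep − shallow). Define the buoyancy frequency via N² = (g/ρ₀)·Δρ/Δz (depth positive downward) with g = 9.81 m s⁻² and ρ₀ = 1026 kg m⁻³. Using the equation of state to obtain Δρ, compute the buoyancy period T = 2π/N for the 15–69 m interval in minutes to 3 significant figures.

ΔT = -3.7 K, ΔS = +1.91 psu (deep − shallow).
Δρ/ρ₀ = −αΔT + βΔS = 9.62 × 10⁻⁴ + 1.337 × 10⁻³ = 2.299 × 10⁻³, so Δρ ≈ 2.359 kg m⁻³.
N² = (g/ρ₀)·Δρ/Δz = g·(Δρ/ρ₀)/Δz = 9.81 × 2.299 × 10⁻³ / 54 = 4.1765 × 10⁻⁴ s⁻².
N = √(4.1765 × 10⁻⁴) = 0.020436 rad s⁻¹ → T = 2π/N = 307.46 s = 5.1243 min ≈ 5.12 min.

5.12 min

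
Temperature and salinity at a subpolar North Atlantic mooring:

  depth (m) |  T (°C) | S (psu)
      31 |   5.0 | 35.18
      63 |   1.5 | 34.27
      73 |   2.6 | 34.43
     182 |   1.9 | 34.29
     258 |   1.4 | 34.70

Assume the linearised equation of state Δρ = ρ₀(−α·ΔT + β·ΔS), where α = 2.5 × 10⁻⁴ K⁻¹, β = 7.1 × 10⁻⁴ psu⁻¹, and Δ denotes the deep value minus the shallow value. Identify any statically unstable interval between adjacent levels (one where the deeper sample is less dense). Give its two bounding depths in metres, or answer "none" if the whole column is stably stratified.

63–73 m

Evaluate Δρ/ρ₀ = −αΔT + βΔS across each adjacent pair:
  31–63 m: −αΔT+βΔS = −(2.5 × 10⁻⁴)(-3.5)+(7.1 × 10⁻⁴)(-0.91) = 2.3 × 10⁻⁴ → stable
  63–73 m: −αΔT+βΔS = −(2.5 × 10⁻⁴)(+1.1)+(7.1 × 10⁻⁴)(+0.16) = -1.6 × 10⁻⁴ → UNSTABLE
  73–182 m: −αΔT+βΔS = −(2.5 × 10⁻⁴)(-0.7)+(7.1 × 10⁻⁴)(-0.14) = 7.6 × 10⁻⁵ → stable
  182–258 m: −αΔT+βΔS = −(2.5 × 10⁻⁴)(-0.5)+(7.1 × 10⁻⁴)(+0.41) = 4.2 × 10⁻⁴ → stable
The 63–73 m interval has Δρ < 0: lighter water underlies denser water.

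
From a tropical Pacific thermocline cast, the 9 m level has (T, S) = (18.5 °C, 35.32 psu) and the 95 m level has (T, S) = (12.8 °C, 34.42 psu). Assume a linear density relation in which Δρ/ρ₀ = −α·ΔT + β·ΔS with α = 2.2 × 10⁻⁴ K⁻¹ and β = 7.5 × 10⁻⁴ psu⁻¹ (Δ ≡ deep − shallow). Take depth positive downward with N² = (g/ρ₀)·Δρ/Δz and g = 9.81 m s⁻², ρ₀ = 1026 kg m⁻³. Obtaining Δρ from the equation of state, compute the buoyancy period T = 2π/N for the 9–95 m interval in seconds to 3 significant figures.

ΔT = -5.7 K, ΔS = -0.90 psu (deep − shallow).
Δρ/ρ₀ = −αΔT + βΔS = 1.254 × 10⁻³ − 6.75 × 10⁻⁴ = 5.79 × 10⁻⁴, so Δρ ≈ 0.5941 kg m⁻³.
N² = (g/ρ₀)·Δρ/Δz = g·(Δρ/ρ₀)/Δz = 9.81 × 5.79 × 10⁻⁴ / 86 = 6.6046 × 10⁻⁵ s⁻².
N = √(6.6046 × 10⁻⁵) = 8.1269 × 10⁻³ rad s⁻¹ → T = 2π/N = 773.13 s ≈ 773 s.

773 s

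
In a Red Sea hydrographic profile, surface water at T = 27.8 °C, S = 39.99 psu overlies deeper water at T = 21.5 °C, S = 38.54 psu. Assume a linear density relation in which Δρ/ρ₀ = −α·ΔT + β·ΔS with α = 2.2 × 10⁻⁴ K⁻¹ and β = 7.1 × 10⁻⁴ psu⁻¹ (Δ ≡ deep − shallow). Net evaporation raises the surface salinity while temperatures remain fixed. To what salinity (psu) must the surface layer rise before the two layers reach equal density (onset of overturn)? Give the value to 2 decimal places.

40.49 psu

Neutral buoyancy requires −α(T_deep − T_surf) + β(S_deep − S_surf′) = 0.
S_surf′ = S_deep − (α/β)·ΔT = 38.54 − (2.2 × 10⁻⁴/7.1 × 10⁻⁴)·(-6.3) = 40.4921 psu.
Increase required: 40.4921 − 39.99 = 0.5021 psu.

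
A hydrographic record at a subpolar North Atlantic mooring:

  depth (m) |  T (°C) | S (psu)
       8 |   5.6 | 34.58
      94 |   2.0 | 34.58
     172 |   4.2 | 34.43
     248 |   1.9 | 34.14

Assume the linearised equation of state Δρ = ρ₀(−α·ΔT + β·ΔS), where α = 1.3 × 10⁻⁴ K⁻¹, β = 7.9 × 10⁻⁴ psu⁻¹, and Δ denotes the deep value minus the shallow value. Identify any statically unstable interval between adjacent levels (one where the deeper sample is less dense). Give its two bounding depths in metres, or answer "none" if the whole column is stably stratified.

Evaluate Δρ/ρ₀ = −αΔT + βΔS across each adjacent pair:
  8–94 m: −αΔT+βΔS = −(1.3 × 10⁻⁴)(-3.6)+(7.9 × 10⁻⁴)(+0.00) = 4.7 × 10⁻⁴ → stable
  94–172 m: −αΔT+βΔS = −(1.3 × 10⁻⁴)(+2.2)+(7.9 × 10⁻⁴)(-0.15) = -4.0 × 10⁻⁴ → UNSTABLE
  172–248 m: −αΔT+βΔS = −(1.3 × 10⁻⁴)(-2.3)+(7.9 × 10⁻⁴)(-0.29) = 7.0 × 10⁻⁵ → stable
The 94–172 m interval has Δρ < 0: lighter water underlies denser water.

94–172 m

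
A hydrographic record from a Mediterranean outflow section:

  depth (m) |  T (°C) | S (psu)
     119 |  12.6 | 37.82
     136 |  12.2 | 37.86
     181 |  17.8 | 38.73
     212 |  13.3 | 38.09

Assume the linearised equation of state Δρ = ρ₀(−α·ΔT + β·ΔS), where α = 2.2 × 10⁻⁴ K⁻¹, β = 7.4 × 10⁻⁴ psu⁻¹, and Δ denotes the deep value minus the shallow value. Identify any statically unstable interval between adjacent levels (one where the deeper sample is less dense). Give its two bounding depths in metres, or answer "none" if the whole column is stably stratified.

Evaluate Δρ/ρ₀ = −αΔT + βΔS across each adjacent pair:
  119–136 m: −αΔT+βΔS = −(2.2 × 10⁻⁴)(-0.4)+(7.4 × 10⁻⁴)(+0.04) = 1.2 × 10⁻⁴ → stable
  136–181 m: −αΔT+βΔS = −(2.2 × 10⁻⁴)(+5.6)+(7.4 × 10⁻⁴)(+0.87) = -5.9 × 10⁻⁴ → UNSTABLE
  181–212 m: −αΔT+βΔS = −(2.2 × 10⁻⁴)(-4.5)+(7.4 × 10⁻⁴)(-0.64) = 5.2 × 10⁻⁴ → stable
The 136–181 m interval has Δρ < 0: lighter water underlies denser water.

136–181 m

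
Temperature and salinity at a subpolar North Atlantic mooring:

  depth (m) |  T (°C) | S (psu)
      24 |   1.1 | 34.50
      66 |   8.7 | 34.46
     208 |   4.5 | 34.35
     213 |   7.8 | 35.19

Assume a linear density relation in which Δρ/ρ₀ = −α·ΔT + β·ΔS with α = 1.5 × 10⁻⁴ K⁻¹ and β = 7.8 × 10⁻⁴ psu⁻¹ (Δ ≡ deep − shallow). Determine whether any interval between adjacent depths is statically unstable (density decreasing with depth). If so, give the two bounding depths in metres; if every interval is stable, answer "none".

24–66 m

Evaluate Δρ/ρ₀ = −αΔT + βΔS across each adjacent pair:
  24–66 m: −αΔT+βΔS = −(1.5 × 10⁻⁴)(+7.6)+(7.8 × 10⁻⁴)(-0.04) = -1.2 × 10⁻³ → UNSTABLE
  66–208 m: −αΔT+βΔS = −(1.5 × 10⁻⁴)(-4.2)+(7.8 × 10⁻⁴)(-0.11) = 5.4 × 10⁻⁴ → stable
  208–213 m: −αΔT+βΔS = −(1.5 × 10⁻⁴)(+3.3)+(7.8 × 10⁻⁴)(+0.84) = 1.6 × 10⁻⁴ → stable
The 24–66 m interval has Δρ < 0: lighter water underlies denser water.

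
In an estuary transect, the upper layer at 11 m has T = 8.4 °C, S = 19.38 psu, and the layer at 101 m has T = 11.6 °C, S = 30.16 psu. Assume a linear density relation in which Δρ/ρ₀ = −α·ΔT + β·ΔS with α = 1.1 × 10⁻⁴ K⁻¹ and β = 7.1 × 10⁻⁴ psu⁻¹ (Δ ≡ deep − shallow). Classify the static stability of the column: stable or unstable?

stable

ΔT = 11.6 − 8.4 = +3.2 K and ΔS = 30.16 − 19.38 = +10.78 psu (deep − shallow).
−αΔT = -3.52 × 10⁻⁴; βΔS = 7.6538 × 10⁻³; sum Δρ/ρ₀ = 7.3018 × 10⁻³.
Δρ/ρ₀ > 0, so Δρ > 0: deeper water is denser → statically stable.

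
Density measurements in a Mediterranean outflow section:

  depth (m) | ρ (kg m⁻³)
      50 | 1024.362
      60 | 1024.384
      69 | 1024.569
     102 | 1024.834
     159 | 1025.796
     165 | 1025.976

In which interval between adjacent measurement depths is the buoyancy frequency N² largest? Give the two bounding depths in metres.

159–165 m

Compute the density gradient over each adjacent pair:
  50–60 m: Δρ/Δz = 0.022/10 = 2.2 × 10⁻³ kg m⁻⁴
  60–69 m: Δρ/Δz = 0.185/9 = 0.021 kg m⁻⁴
  69–102 m: Δρ/Δz = 0.265/33 = 8.0 × 10⁻³ kg m⁻⁴
  102–159 m: Δρ/Δz = 0.962/57 = 0.017 kg m⁻⁴
  159–165 m: Δρ/Δz = 0.180/6 = 0.030 kg m⁻⁴
The largest gradient is in the 159–165 m interval — the pycnocline.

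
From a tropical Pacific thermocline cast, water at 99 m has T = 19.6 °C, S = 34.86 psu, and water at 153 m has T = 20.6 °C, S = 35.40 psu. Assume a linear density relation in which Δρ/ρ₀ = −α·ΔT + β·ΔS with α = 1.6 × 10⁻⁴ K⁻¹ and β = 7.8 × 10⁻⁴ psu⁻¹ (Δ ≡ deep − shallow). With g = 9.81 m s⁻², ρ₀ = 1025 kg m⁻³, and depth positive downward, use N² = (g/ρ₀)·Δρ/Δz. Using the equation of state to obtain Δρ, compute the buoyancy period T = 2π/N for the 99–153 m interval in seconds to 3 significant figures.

912 s

ΔT = +1.0 K, ΔS = +0.54 psu (deep − shallow).
Δρ/ρ₀ = −αΔT + βΔS = -1.60 × 10⁻⁴ + 4.212 × 10⁻⁴ = 2.612 × 10⁻⁴, so Δρ ≈ 0.2677 kg m⁻³.
N² = (g/ρ₀)·Δρ/Δz = g·(Δρ/ρ₀)/Δz = 9.81 × 2.612 × 10⁻⁴ / 54 = 4.7451 × 10⁻⁵ s⁻².
N = √(4.7451 × 10⁻⁵) = 6.8885 × 10⁻³ rad s⁻¹ → T = 2π/N = 912.13 s ≈ 912 s.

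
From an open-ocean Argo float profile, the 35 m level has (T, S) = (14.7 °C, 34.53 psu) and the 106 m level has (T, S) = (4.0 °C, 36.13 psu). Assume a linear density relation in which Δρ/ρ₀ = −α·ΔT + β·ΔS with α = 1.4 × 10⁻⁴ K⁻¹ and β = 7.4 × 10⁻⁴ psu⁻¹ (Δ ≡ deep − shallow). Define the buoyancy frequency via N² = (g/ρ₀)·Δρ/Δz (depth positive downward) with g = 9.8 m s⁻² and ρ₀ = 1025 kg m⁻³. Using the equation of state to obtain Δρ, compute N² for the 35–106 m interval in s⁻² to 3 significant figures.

ΔT = -10.7 K, ΔS = +1.60 psu (deep − shallow).
Δρ/ρ₀ = −αΔT + βΔS = 1.498 × 10⁻³ + 1.184 × 10⁻³ = 2.682 × 10⁻³, so Δρ ≈ 2.749 kg m⁻³.
N² = (g/ρ₀)·Δρ/Δz = g·(Δρ/ρ₀)/Δz = 9.8 × 2.682 × 10⁻³ / 71 = 3.7019 × 10⁻⁴ s⁻² ≈ 3.70 × 10⁻⁴ s⁻².

3.70 × 10⁻⁴ s⁻²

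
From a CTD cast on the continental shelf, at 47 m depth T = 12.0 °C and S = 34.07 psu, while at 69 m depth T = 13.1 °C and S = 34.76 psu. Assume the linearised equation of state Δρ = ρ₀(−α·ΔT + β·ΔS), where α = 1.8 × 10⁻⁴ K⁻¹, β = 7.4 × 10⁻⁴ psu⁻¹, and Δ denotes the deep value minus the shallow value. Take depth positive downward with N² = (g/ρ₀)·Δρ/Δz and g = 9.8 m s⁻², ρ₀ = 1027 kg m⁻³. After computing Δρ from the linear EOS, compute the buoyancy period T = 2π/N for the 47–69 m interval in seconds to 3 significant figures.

532 s

ΔT = +1.1 K, ΔS = +0.69 psu (deep − shallow).
Δρ/ρ₀ = −αΔT + βΔS = -1.98 × 10⁻⁴ + 5.106 × 10⁻⁴ = 3.126 × 10⁻⁴, so Δρ ≈ 0.3210 kg m⁻³.
N² = (g/ρ₀)·Δρ/Δz = g·(Δρ/ρ₀)/Δz = 9.8 × 3.126 × 10⁻⁴ / 22 = 1.3925 × 10⁻⁴ s⁻².
N = √(1.3925 × 10⁻⁴) = 0.011800 rad s⁻¹ → T = 2π/N = 532.47 s ≈ 532 s.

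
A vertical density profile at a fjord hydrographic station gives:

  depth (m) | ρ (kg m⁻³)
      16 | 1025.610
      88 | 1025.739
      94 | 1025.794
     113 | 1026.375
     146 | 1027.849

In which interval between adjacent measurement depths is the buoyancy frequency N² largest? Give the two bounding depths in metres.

113–146 m

Compute the density gradient over each adjacent pair:
  16–88 m: Δρ/Δz = 0.129/72 = 1.8 × 10⁻³ kg m⁻⁴
  88–94 m: Δρ/Δz = 0.055/6 = 9.2 × 10⁻³ kg m⁻⁴
  94–113 m: Δρ/Δz = 0.581/19 = 0.031 kg m⁻⁴
  113–146 m: Δρ/Δz = 1.474/33 = 0.045 kg m⁻⁴
The largest gradient is in the 113–146 m interval — the pycnocline.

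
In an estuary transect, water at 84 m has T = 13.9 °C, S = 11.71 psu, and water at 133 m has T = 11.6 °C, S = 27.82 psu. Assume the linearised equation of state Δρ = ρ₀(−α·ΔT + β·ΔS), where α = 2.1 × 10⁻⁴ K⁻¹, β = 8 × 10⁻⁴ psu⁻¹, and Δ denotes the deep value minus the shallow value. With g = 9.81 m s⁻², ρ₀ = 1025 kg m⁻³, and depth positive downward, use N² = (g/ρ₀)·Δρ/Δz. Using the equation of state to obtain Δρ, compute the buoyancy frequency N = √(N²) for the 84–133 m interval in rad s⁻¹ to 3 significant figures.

0.0517 rad s⁻¹

ΔT = -2.3 K, ΔS = +16.11 psu (deep − shallow).
Δρ/ρ₀ = −αΔT + βΔS = 4.83 × 10⁻⁴ + 0.012888 = 0.013371, so Δρ ≈ 13.71 kg m⁻³.
N² = (g/ρ₀)·Δρ/Δz = g·(Δρ/ρ₀)/Δz = 9.81 × 0.013371 / 49 = 2.6769 × 10⁻³ s⁻².
N = √(2.6769 × 10⁻³) = 0.051739 rad s⁻¹ ≈ 0.0517 rad s⁻¹.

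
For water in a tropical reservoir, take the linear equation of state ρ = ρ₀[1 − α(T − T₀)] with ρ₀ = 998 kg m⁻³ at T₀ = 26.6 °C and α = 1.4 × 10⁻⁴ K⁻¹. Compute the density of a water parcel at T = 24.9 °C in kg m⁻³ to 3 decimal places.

T − T₀ = -1.7 K.
Bracket = 1 − α·(-1.7) = 1 + (2.38 × 10⁻⁴) = 1.0002380.
ρ = 998 × 1.0002380 = 998.238 kg m⁻³.

998.238 kg m⁻³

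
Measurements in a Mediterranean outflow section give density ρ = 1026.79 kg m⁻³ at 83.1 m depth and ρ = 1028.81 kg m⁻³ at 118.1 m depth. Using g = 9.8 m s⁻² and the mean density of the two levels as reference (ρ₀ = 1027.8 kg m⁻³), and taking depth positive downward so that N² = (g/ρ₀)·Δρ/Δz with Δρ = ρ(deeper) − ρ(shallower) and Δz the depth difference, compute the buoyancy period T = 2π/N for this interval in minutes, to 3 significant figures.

Δρ = 1028.81 − 1026.79 = 2.02 kg m⁻³ over Δz = 118.1 − 83.1 = 35 m.
N² = (9.8/1027.8) × (2.02/35) = 5.5030 × 10⁻⁴ s⁻².
N = √(5.5030 × 10⁻⁴) = 0.023458 rad s⁻¹, so T = 2π/N = 267.85 s = 4.4642 min ≈ 4.46 min.

4.46 min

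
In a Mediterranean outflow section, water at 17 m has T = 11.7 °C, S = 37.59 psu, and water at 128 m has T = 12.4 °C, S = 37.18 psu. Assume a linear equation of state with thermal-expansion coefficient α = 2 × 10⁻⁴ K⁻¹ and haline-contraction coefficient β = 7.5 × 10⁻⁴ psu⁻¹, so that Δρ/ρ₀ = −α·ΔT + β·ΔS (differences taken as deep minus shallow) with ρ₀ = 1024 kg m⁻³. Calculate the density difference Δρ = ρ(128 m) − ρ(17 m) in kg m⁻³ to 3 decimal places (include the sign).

-0.458 kg m⁻³

ΔT = +0.7 K, ΔS = -0.41 psu (deep − shallow).
Δρ/ρ₀ = −(2 × 10⁻⁴)(+0.7) + (7.5 × 10⁻⁴)(-0.41) = -4.475 × 10⁻⁴.
Δρ = 1024 × (-4.475 × 10⁻⁴) = -0.458 kg m⁻³.
Negative Δρ: lighter below, statically unstable.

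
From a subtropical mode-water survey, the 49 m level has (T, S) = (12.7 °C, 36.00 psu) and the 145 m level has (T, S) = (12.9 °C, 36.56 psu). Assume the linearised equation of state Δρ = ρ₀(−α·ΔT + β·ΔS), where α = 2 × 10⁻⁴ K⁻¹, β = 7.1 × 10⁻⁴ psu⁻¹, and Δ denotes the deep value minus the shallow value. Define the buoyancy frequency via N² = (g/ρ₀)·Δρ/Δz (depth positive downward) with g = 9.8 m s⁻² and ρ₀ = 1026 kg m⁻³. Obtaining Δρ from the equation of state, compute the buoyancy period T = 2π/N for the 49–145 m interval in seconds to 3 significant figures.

ΔT = +0.2 K, ΔS = +0.56 psu (deep − shallow).
Δρ/ρ₀ = −αΔT + βΔS = -4.00 × 10⁻⁵ + 3.976 × 10⁻⁴ = 3.576 × 10⁻⁴, so Δρ ≈ 0.3669 kg m⁻³.
N² = (g/ρ₀)·Δρ/Δz = g·(Δρ/ρ₀)/Δz = 9.8 × 3.576 × 10⁻⁴ / 96 = 3.6505 × 10⁻⁵ s⁻².
N = √(3.6505 × 10⁻⁵) = 6.0419 × 10⁻³ rad s⁻¹ → T = 2π/N = 1.0399 × 10³ s ≈ 1.04 × 10³ s.

1.04 × 10³ s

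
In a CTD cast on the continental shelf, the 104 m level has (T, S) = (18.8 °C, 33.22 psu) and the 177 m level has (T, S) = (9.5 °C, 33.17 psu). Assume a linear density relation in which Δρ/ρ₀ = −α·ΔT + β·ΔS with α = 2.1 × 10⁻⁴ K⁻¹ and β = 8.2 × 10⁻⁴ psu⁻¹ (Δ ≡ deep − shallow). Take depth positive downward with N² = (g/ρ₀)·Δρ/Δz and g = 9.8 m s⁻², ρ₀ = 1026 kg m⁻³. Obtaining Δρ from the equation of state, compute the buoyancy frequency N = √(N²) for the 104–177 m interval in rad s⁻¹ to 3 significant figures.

ΔT = -9.3 K, ΔS = -0.05 psu (deep − shallow).
Δρ/ρ₀ = −αΔT + βΔS = 1.953 × 10⁻³ − 4.10 × 10⁻⁵ = 1.912 × 10⁻³, so Δρ ≈ 1.962 kg m⁻³.
N² = (g/ρ₀)·Δρ/Δz = g·(Δρ/ρ₀)/Δz = 9.8 × 1.912 × 10⁻³ / 73 = 2.5668 × 10⁻⁴ s⁻².
N = √(2.5668 × 10⁻⁴) = 0.016021 rad s⁻¹ ≈ 0.0160 rad s⁻¹.

0.0160 rad s⁻¹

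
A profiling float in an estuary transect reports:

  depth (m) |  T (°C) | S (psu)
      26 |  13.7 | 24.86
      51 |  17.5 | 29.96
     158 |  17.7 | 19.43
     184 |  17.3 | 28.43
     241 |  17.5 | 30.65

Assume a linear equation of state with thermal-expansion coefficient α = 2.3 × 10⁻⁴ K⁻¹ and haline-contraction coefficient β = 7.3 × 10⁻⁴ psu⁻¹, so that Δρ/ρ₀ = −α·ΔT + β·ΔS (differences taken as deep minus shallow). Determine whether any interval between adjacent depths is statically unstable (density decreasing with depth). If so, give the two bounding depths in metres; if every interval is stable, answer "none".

51–158 m

Evaluate Δρ/ρ₀ = −αΔT + βΔS across each adjacent pair:
  26–51 m: −αΔT+βΔS = −(2.3 × 10⁻⁴)(+3.8)+(7.3 × 10⁻⁴)(+5.10) = 2.8 × 10⁻³ → stable
  51–158 m: −αΔT+βΔS = −(2.3 × 10⁻⁴)(+0.2)+(7.3 × 10⁻⁴)(-10.53) = -7.7 × 10⁻³ → UNSTABLE
  158–184 m: −αΔT+βΔS = −(2.3 × 10⁻⁴)(-0.4)+(7.3 × 10⁻⁴)(+9.00) = 6.7 × 10⁻³ → stable
  184–241 m: −αΔT+βΔS = −(2.3 × 10⁻⁴)(+0.2)+(7.3 × 10⁻⁴)(+2.22) = 1.6 × 10⁻³ → stable
The 51–158 m interval has Δρ < 0: lighter water underlies denser water.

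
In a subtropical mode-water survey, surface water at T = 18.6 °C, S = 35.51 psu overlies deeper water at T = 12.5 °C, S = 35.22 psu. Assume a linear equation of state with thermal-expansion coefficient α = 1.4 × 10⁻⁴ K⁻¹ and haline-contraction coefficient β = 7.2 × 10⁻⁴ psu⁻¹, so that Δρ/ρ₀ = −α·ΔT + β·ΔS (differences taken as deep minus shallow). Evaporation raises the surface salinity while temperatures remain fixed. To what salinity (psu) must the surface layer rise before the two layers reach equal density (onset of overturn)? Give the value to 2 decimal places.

Neutral buoyancy requires −α(T_deep − T_surf) + β(S_deep − S_surf′) = 0.
S_surf′ = S_deep − (α/β)·ΔT = 35.22 − (1.4 × 10⁻⁴/7.2 × 10⁻⁴)·(-6.1) = 36.4061 psu.
Increase required: 36.4061 − 35.51 = 0.8961 psu.

36.41 psu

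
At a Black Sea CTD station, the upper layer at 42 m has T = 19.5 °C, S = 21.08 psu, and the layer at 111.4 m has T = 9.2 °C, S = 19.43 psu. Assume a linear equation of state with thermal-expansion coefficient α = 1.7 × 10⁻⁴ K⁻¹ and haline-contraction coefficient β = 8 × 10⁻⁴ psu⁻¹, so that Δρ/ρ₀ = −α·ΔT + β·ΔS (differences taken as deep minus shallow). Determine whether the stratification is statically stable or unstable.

stable

ΔT = 9.2 − 19.5 = -10.3 K and ΔS = 19.43 − 21.08 = -1.65 psu (deep − shallow).
−αΔT = 1.751 × 10⁻³; βΔS = -1.32 × 10⁻³; sum Δρ/ρ₀ = 4.31 × 10⁻⁴.
Δρ/ρ₀ > 0, so Δρ > 0: deeper water is denser → statically stable.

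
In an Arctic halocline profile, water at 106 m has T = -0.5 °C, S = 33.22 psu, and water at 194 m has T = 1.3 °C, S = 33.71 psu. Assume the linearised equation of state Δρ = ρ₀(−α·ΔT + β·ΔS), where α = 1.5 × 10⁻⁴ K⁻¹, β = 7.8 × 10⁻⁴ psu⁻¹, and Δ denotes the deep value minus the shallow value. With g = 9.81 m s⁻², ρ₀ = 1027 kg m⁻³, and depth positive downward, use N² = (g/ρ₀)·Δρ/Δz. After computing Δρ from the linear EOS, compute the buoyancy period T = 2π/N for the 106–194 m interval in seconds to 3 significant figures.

1.78 × 10³ s

ΔT = +1.8 K, ΔS = +0.49 psu (deep − shallow).
Δρ/ρ₀ = −αΔT + βΔS = -2.70 × 10⁻⁴ + 3.822 × 10⁻⁴ = 1.122 × 10⁻⁴, so Δρ ≈ 0.1152 kg m⁻³.
N² = (g/ρ₀)·Δρ/Δz = g·(Δρ/ρ₀)/Δz = 9.81 × 1.122 × 10⁻⁴ / 88 = 1.2508 × 10⁻⁵ s⁻².
N = √(1.2508 × 10⁻⁵) = 3.5367 × 10⁻³ rad s⁻¹ → T = 2π/N = 1.7766 × 10³ s ≈ 1.78 × 10³ s.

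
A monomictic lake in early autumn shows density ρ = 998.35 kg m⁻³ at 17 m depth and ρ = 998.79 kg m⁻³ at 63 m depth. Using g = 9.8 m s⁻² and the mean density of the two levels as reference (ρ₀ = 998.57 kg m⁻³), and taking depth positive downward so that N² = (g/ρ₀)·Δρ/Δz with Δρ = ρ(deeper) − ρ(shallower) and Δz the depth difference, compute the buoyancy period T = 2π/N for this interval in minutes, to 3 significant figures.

10.8 min

Δρ = 998.79 − 998.35 = 0.44 kg m⁻³ over Δz = 63 − 17 = 46 m.
N² = (9.8/998.57) × (0.44/46) = 9.3873 × 10⁻⁵ s⁻².
N = √(9.3873 × 10⁻⁵) = 9.6888 × 10⁻³ rad s⁻¹, so T = 2π/N = 648.50 s = 10.808 min ≈ 10.8 min.
N² > 0, so the interval is statically stable.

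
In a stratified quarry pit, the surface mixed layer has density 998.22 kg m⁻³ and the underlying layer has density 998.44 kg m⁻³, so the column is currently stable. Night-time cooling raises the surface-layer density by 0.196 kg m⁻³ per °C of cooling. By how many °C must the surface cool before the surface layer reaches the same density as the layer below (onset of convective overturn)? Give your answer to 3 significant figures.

1.12 °C

Density deficit of the surface layer: 998.44 − 998.22 = 0.22 kg m⁻³.
Required change = 0.22 / 0.196 = 1.12 °C.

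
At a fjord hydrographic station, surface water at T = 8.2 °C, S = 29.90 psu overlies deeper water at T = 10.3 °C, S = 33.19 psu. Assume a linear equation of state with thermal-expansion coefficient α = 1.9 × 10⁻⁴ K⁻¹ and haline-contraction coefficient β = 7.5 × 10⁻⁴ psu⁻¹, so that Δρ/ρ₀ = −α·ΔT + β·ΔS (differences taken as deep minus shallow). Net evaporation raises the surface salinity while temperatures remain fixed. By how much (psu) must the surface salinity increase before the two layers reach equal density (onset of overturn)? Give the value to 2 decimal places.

2.76 psu

Neutral buoyancy requires −α(T_deep − T_surf) + β(S_deep − S_surf′) = 0.
S_surf′ = S_deep − (α/β)·ΔT = 33.19 − (1.9 × 10⁻⁴/7.5 × 10⁻⁴)·(+2.1) = 32.6580 psu.
Increase required: 32.6580 − 29.90 = 2.7580 psu.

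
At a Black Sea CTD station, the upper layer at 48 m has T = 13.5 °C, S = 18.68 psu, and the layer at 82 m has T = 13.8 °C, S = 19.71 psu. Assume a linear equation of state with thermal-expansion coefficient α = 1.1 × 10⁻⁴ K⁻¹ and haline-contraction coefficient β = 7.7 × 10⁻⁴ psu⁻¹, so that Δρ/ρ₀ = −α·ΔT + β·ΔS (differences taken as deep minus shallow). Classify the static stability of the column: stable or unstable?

stable

ΔT = 13.8 − 13.5 = +0.3 K and ΔS = 19.71 − 18.68 = +1.03 psu (deep − shallow).
−αΔT = -3.30 × 10⁻⁵; βΔS = 7.931 × 10⁻⁴; sum Δρ/ρ₀ = 7.601 × 10⁻⁴.
Δρ/ρ₀ > 0, so Δρ > 0: deeper water is denser → statically stable.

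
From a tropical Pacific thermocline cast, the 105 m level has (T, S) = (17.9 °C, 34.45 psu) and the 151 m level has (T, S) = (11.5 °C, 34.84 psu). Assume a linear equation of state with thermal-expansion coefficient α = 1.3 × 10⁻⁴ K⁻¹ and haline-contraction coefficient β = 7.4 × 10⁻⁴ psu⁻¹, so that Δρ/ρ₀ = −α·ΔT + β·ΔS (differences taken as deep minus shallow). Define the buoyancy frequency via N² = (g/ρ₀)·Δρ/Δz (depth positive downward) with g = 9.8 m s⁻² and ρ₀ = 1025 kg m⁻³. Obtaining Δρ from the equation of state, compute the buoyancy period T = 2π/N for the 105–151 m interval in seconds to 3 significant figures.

407 s

ΔT = -6.4 K, ΔS = +0.39 psu (deep − shallow).
Δρ/ρ₀ = −αΔT + βΔS = 8.32 × 10⁻⁴ + 2.886 × 10⁻⁴ = 1.1206 × 10⁻³, so Δρ ≈ 1.149 kg m⁻³.
N² = (g/ρ₀)·Δρ/Δz = g·(Δρ/ρ₀)/Δz = 9.8 × 1.1206 × 10⁻³ / 46 = 2.3874 × 10⁻⁴ s⁻².
N = √(2.3874 × 10⁻⁴) = 0.015451 rad s⁻¹ → T = 2π/N = 406.65 s ≈ 407 s.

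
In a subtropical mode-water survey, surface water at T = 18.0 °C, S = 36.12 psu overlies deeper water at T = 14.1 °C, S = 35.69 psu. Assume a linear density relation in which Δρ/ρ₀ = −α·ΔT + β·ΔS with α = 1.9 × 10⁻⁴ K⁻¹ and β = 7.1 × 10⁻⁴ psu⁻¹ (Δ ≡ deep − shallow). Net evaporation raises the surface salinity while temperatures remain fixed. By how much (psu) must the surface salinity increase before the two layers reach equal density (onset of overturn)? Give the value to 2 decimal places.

Neutral buoyancy requires −α(T_deep − T_surf) + β(S_deep − S_surf′) = 0.
S_surf′ = S_deep − (α/β)·ΔT = 35.69 − (1.9 × 10⁻⁴/7.1 × 10⁻⁴)·(-3.9) = 36.7337 psu.
Increase required: 36.7337 − 36.12 = 0.6137 psu.

0.61 psu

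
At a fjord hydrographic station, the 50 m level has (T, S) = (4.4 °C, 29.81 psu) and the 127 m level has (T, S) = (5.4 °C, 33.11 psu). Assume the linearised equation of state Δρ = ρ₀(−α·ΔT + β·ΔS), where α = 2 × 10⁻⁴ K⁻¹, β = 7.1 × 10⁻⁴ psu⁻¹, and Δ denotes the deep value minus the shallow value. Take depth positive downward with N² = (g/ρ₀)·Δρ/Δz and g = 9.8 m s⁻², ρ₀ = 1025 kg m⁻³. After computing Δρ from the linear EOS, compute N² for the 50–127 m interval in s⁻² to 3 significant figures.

ΔT = +1.0 K, ΔS = +3.30 psu (deep − shallow).
Δρ/ρ₀ = −αΔT + βΔS = -2.00 × 10⁻⁴ + 2.343 × 10⁻³ = 2.143 × 10⁻³, so Δρ ≈ 2.197 kg m⁻³.
N² = (g/ρ₀)·Δρ/Δz = g·(Δρ/ρ₀)/Δz = 9.8 × 2.143 × 10⁻³ / 77 = 2.7275 × 10⁻⁴ s⁻² ≈ 2.73 × 10⁻⁴ s⁻².

2.73 × 10⁻⁴ s⁻²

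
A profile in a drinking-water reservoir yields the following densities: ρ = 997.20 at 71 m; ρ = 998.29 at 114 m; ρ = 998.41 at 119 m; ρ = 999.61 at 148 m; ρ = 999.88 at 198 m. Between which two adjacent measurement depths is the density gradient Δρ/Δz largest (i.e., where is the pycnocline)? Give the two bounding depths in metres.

Compute the density gradient over each adjacent pair:
  71–114 m: Δρ/Δz = 1.09/43 = 0.025 kg m⁻⁴
  114–119 m: Δρ/Δz = 0.12/5 = 0.024 kg m⁻⁴
  119–148 m: Δρ/Δz = 1.20/29 = 0.041 kg m⁻⁴
  148–198 m: Δρ/Δz = 0.27/50 = 5.4 × 10⁻³ kg m⁻⁴
The largest gradient is in the 119–148 m interval — the pycnocline.

119–148 m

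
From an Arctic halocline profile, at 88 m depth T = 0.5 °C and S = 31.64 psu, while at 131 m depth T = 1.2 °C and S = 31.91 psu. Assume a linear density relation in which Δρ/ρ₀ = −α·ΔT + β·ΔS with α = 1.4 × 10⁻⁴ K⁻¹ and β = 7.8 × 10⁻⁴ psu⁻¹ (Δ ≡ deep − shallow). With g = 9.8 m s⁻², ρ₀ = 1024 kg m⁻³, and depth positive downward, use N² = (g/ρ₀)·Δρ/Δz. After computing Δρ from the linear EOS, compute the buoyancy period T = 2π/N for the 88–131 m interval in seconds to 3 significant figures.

ΔT = +0.7 K, ΔS = +0.27 psu (deep − shallow).
Δρ/ρ₀ = −αΔT + βΔS = -9.80 × 10⁻⁵ + 2.106 × 10⁻⁴ = 1.126 × 10⁻⁴, so Δρ ≈ 0.1153 kg m⁻³.
N² = (g/ρ₀)·Δρ/Δz = g·(Δρ/ρ₀)/Δz = 9.8 × 1.126 × 10⁻⁴ / 43 = 2.5662 × 10⁻⁵ s⁻².
N = √(2.5662 × 10⁻⁵) = 5.0658 × 10⁻³ rad s⁻¹ → T = 2π/N = 1.2403 × 10³ s ≈ 1.24 × 10³ s.

1.24 × 10³ s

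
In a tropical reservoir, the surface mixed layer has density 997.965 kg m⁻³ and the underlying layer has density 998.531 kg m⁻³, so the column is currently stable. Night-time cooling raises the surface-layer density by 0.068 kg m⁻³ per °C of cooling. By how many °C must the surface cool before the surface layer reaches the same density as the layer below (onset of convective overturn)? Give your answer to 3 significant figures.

8.32 °C

Density deficit of the surface layer: 998.531 − 997.965 = 0.566 kg m⁻³.
Required change = 0.566 / 0.068 = 8.32 °C.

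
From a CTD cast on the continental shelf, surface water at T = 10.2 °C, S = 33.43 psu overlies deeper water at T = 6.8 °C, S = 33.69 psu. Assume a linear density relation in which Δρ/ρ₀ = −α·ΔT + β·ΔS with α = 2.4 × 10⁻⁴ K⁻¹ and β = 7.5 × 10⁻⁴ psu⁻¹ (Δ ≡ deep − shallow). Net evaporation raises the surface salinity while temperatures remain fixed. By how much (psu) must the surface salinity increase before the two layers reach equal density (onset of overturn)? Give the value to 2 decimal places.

Neutral buoyancy requires −α(T_deep − T_surf) + β(S_deep − S_surf′) = 0.
S_surf′ = S_deep − (α/β)·ΔT = 33.69 − (2.4 × 10⁻⁴/7.5 × 10⁻⁴)·(-3.4) = 34.7780 psu.
Increase required: 34.7780 − 33.43 = 1.3480 psu.

1.35 psu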